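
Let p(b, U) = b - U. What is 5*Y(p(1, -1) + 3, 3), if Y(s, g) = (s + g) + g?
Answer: 55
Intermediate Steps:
Y(s, g) = s + 2*g (Y(s, g) = (g + s) + g = s + 2*g)
5*Y(p(1, -1) + 3, 3) = 5*(((1 - 1*(-1)) + 3) + 2*3) = 5*(((1 + 1) + 3) + 6) = 5*((2 + 3) + 6) = 5*(5 + 6) = 5*11 = 55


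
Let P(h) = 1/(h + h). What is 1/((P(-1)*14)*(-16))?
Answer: 1/112 ≈ 0.0089286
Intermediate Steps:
P(h) = 1/(2*h)
1/((P(-1)*14)*(-16)) = 1/((((1/2)/(-1))*14)*(-16)) = 1/((((1/2)*(-1))*14)*(-16)) = 1/(-1/2*14*(-16)) = 1/(-7*(-16)) = 1/112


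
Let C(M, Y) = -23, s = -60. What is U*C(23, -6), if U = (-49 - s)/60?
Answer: -253/60 ≈ -4.2167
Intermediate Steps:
U = 11/60 (U = (-49 - 1*(-60))/60 = (-49 + 60)*(1/60) = 11*(1/60) = 11/60 ≈ 0.18333)
U*C(23, -6) = (11/60)*(-23) = -253/60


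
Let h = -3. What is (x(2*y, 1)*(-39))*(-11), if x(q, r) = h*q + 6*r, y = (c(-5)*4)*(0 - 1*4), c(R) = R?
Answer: -203346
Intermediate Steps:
y = 80 (y = (-5*4)*(0 - 1*4) = -20*(0 - 4) = -20*(-4) = 80)
x(q, r) = -3*q + 6*r
(x(2*y, 1)*(-39))*(-11) = ((-6*80 + 6*1)*(-39))*(-11) = ((-3*160 + 6)*(-39))*(-11) = ((-480 + 6)*(-39))*(-11) = -474*(-39)*(-11) = 18486*(-11) = -203346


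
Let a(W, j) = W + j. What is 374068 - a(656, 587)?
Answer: 372825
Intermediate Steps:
374068 - a(656, 587) = 374068 - (656 + 587) = 374068 - 1*1243 = 374068 - 1243 = 372825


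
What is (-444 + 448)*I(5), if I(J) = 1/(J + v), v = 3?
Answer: 1/2 ≈ 0.50000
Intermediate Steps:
I(J) = 1/(3 + J) (I(J) = 1/(J + 3) = 1/(3 + J))
(-444 + 448)*I(5) = (-444 + 448)/(3 + 5) = 4/8 = 4*(1/8) = 1/2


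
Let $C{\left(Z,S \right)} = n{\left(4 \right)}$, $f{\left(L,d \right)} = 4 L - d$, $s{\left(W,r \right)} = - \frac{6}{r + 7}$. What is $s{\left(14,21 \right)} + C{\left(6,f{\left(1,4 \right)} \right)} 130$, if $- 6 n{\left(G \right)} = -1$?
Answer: $\frac{901}{42} \approx 21.452$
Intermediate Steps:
$n{\left(G \right)} = \frac{1}{6}$ ($n{\left(G \right)} = \left(- \frac{1}{6}\right) \left(-1\right) = \frac{1}{6}$)
$s{\left(W,r \right)} = - \frac{6}{7 + r}$
$f{\left(L,d \right)} = - d + 4 L$
$C{\left(Z,S \right)} = \frac{1}{6}$
$s{\left(14,21 \right)} + C{\left(6,f{\left(1,4 \right)} \right)} 130 = - \frac{6}{7 + 21} + \frac{1}{6} \cdot 130 = - \frac{6}{28} + \frac{65}{3} = \left(-6\right) \frac{1}{28} + \frac{65}{3} = - \frac{3}{14} + \frac{65}{3} = \frac{901}{42}$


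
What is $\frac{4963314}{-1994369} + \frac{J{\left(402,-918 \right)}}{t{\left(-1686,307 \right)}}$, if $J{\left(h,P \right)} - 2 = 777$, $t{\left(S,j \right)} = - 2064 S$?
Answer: $- \frac{17270302628405}{6940212660576} \approx -2.4884$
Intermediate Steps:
$J{\left(h,P \right)} = 779$ ($J{\left(h,P \right)} = 2 + 777 = 779$)
$\frac{4963314}{-1994369} + \frac{J{\left(402,-918 \right)}}{t{\left(-1686,307 \right)}} = \frac{4963314}{-1994369} + \frac{779}{\left(-2064\right) \left(-1686\right)} = 4963314 \left(- \frac{1}{1994369}\right) + \frac{779}{3479904} = - \frac{4963314}{1994369} + 779 \cdot \frac{1}{3479904} = - \frac{4963314}{1994369} + \frac{779}{3479904} = - \frac{17270302628405}{6940212660576}$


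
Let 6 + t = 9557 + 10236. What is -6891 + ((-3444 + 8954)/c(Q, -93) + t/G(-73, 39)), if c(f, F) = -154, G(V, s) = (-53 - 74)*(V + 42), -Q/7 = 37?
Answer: -2098322595/303149 ≈ -6921.8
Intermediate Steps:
Q = -259 (Q = -7*37 = -259)
t = 19787 (t = -6 + (9557 + 10236) = -6 + 19793 = 19787)
G(V, s) = -5334 - 127*V (G(V, s) = -127*(42 + V) = -5334 - 127*V)
-6891 + ((-3444 + 8954)/c(Q, -93) + t/G(-73, 39)) = -6891 + ((-3444 + 8954)/(-154) + 19787/(-5334 - 127*(-73))) = -6891 + (5510*(-1/154) + 19787/(-5334 + 9271)) = -6891 + (-2755/77 + 19787/3937) = -6891 - 9322836/303149 = -2098322595/303149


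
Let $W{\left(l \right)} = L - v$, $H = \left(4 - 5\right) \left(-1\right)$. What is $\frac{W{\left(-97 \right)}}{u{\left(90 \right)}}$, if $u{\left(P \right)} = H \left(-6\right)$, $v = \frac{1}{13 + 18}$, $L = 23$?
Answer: $- \frac{356}{93} \approx -3.828$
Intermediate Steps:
$H = 1$ ($H = \left(-1\right) \left(-1\right) = 1$)
$v = \frac{1}{31} \approx 0.032258$
$u{\left(P \right)} = -6$ ($u{\left(P \right)} = 1 \left(-6\right) = -6$)
$W{\left(l \right)} = \frac{712}{31}$ ($W{\left(l \right)} = 23 - \frac{1}{31} = \frac{712}{31}$)
$\frac{W{\left(-97 \right)}}{u{\left(90 \right)}} = \frac{712}{31 \left(-6\right)} = \frac{712}{31} \left(- \frac{1}{6}\right) = - \frac{356}{93}$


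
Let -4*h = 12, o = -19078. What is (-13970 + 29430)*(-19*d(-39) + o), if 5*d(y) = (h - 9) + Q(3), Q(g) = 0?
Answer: -294240904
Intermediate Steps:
h = -3 (h = -¼*12 = -3)
d(y) = -12/5 (d(y) = ((-3 - 9) + 0)/5 = (-12 + 0)/5 = (⅕)*(-12) = -12/5)
(-13970 + 29430)*(-19*d(-39) + o) = (-13970 + 29430)*(-19*(-12/5) - 19078) = 15460*(228/5 - 19078) = 15460*(-95162/5) = -294240904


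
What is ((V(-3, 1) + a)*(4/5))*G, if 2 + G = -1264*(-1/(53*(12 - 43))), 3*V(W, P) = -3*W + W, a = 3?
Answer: -18200/1643 ≈ -11.077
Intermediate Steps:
V(W, P) = -2*W/3 (V(W, P) = (-3*W + W)/3 = (-2*W)/3 = -2*W/3)
G = -4550/1643 (G = -2 - 1264*(-1/(53*(12 - 43))) = -2 - 1264/((-31*(-53))) = -2 - 1264/1643 = -4550/1643 ≈ -2.7693)
((V(-3, 1) + a)*(4/5))*G = ((-2/3*(-3) + 3)*(4/5))*(-4550/1643) = ((2 + 3)*(4*(1/5)))*(-4550/1643) = (5*(4/5))*(-4550/1643) = 4*(-4550/1643) = -18200/1643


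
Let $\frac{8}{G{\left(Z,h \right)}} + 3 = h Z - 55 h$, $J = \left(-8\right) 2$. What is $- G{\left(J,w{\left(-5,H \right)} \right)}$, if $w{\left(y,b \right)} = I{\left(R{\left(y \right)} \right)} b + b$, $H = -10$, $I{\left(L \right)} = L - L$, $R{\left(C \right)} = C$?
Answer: $- \frac{8}{707} \approx -0.011315$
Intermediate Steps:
$I{\left(L \right)} = 0$
$w{\left(y,b \right)} = b$ ($w{\left(y,b \right)} = 0 b + b = 0 + b = b$)
$J = -16$
$G{\left(Z,h \right)} = \frac{8}{-3 - 55 h + Z h}$ ($G{\left(Z,h \right)} = \frac{8}{-3 + \left(h Z - 55 h\right)} = \frac{8}{-3 + \left(Z h - 55 h\right)} = \frac{8}{-3 + \left(- 55 h + Z h\right)} = \frac{8}{-3 - 55 h + Z h}$)
$- G{\left(J,w{\left(-5,H \right)} \right)} = - \frac{8}{-3 - -550 - -160} = - \frac{8}{-3 + 550 + 160} = - \frac{8}{707}$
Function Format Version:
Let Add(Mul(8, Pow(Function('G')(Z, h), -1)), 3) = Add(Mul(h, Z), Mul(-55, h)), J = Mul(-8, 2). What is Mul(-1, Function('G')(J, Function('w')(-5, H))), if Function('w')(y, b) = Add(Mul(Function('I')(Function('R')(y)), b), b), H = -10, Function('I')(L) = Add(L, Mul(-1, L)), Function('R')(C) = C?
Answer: Rational(-8, 707) ≈ -0.011315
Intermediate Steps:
Function('I')(L) = 0
Function('w')(y, b) = b (Function('w')(y, b) = Add(Mul(0, b), b) = Add(0, b) = b)
J = -16
Function('G')(Z, h) = Mul(8, Pow(Add(-3, Mul(-55, h), Mul(Z, h)), -1)) (Function('G')(Z, h) = Mul(8, Pow(Add(-3, Add(Mul(h, Z), Mul(-55, h))), -1)) = Mul(8, Pow(Add(-3, Add(Mul(Z, h), Mul(-55, h))), -1)) = Mul(8, Pow(Add(-3, Add(Mul(-55, h), Mul(Z, h))), -1)) = Mul(8, Pow(Add(-3, Mul(-55, h), Mul(Z, h)), -1)))
Mul(-1, Function('G')(J, Function('w')(-5, H))) = Mul(-1, Mul(8, Pow(Add(-3, Mul(-55, -10), Mul(-16, -10)), -1))) = Mul(-1, Mul(8, Pow(Add(-3, 550, 160), -1))) = Mul(-1, Mul(8, Pow(707, -1))) = Mul(-1, Mul(8, Rational(1, 707))) = Mul(-1, Rational(8, 707)) = Rational(-8, 707)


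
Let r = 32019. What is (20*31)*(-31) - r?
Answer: -51239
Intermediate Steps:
(20*31)*(-31) - r = (20*31)*(-31) - 1*32019 = 620*(-31) - 32019 = -19220 - 32019 = -51239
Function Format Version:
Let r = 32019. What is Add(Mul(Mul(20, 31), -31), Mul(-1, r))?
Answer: -51239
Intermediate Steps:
Add(Mul(Mul(20, 31), -31), Mul(-1, r)) = Add(Mul(Mul(20, 31), -31), Mul(-1, 32019)) = Add(Mul(620, -31), -32019) = Add(-19220, -32019) = -51239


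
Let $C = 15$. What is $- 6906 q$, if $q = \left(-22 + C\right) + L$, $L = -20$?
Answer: $186462$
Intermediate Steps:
$q = -27$ ($q = \left(-22 + 15\right) - 20 = -7 - 20 = -27$)
$- 6906 q = \left(-6906\right) \left(-27\right) = 186462$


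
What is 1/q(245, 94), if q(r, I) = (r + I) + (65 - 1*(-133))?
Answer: 1/537 ≈ 0.0018622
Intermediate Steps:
q(r, I) = 198 + I + r (q(r, I) = (I + r) + (65 + 133) = (I + r) + 198 = 198 + I + r)
1/q(245, 94) = 1/(198 + 94 + 245) = 1/537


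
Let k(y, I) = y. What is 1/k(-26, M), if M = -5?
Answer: -1/26 ≈ -0.038462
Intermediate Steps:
1/k(-26, M) = 1/(-26) = -1/26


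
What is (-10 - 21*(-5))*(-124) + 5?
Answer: -11775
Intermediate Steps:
(-10 - 21*(-5))*(-124) + 5 = (-10 - 7*(-15))*(-124) + 5 = (-10 + 105)*(-124) + 5 = 95*(-124) + 5 = -11780 + 5 = -11775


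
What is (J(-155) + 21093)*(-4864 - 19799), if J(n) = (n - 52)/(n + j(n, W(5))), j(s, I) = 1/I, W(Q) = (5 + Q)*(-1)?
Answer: -268969030173/517 ≈ -5.2025e+8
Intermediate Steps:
W(Q) = -5 - Q
J(n) = (-52 + n)/(-⅒ + n) (J(n) = (n - 52)/(n + 1/(-5 - 1*5)) = (-52 + n)/(n + 1/(-5 - 5)) = (-52 + n)/(n + 1/(-10)) = (-52 + n)/(n - ⅒) = (-52 + n)/(-⅒ + n))
(J(-155) + 21093)*(-4864 - 19799) = (10*(-52 - 155)/(-1 + 10*(-155)) + 21093)*(-4864 - 19799) = (10*(-207)/(-1 - 1550) + 21093)*(-24663) = (10*(-207)/(-1551) + 21093)*(-24663) = (10*(-1/1551)*(-207) + 21093)*(-24663) = (690/517 + 21093)*(-24663) = (10905771/517)*(-24663) = -268969030173/517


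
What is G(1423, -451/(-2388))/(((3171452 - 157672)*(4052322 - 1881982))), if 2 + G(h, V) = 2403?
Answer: 343/934418183600 ≈ 3.6707e-10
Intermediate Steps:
G(h, V) = 2401 (G(h, V) = -2 + 2403 = 2401)
G(1423, -451/(-2388))/(((3171452 - 157672)*(4052322 - 1881982))) = 2401/(((3171452 - 157672)*(4052322 - 1881982))) = 2401/((3013780*2170340)) = 2401/6540927285200 = 2401*(1/6540927285200) = 343/934418183600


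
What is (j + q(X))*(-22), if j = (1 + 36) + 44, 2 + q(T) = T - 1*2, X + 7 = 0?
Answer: -1540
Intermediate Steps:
X = -7 (X = -7 + 0 = -7)
q(T) = -4 + T (q(T) = -2 + (T - 1*2) = -2 + (T - 2) = -2 + (-2 + T) = -4 + T)
j = 81 (j = 37 + 44 = 81)
(j + q(X))*(-22) = (81 + (-4 - 7))*(-22) = (81 - 11)*(-22) = 70*(-22) = -1540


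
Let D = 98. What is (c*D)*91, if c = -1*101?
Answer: -900718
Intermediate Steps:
c = -101
(c*D)*91 = -101*98*91 = -9898*91 = -900718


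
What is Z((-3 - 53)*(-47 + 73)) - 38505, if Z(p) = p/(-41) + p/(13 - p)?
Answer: -178233729/4633 ≈ -38471.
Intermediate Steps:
Z(p) = -p/41 + p/(13 - p) (Z(p) = p*(-1/41) + p/(13 - p) = -p/41 + p/(13 - p))
Z((-3 - 53)*(-47 + 73)) - 38505 = -(-3 - 53)*(-47 + 73)*(28 + (-3 - 53)*(-47 + 73))/(-533 + 41*((-3 - 53)*(-47 + 73))) - 38505 = -(-56*26)*(28 - 56*26)/(-533 + 41*(-56*26)) - 38505 = -1*(-1456)*(28 - 1456)/(-533 + 41*(-1456)) - 38505 = -1*(-1456)*(-1428)/(-533 - 59696) - 38505 = -1*(-1456)*(-1428)/(-60229) - 38505 = -1*(-1456)*(-1/60229)*(-1428) - 38505 = 159936/4633 - 38505 = -178233729/4633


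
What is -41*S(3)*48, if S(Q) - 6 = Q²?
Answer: -29520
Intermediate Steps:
S(Q) = 6 + Q²
-41*S(3)*48 = -41*(6 + 3²)*48 = -41*(6 + 9)*48 = -41*15*48 = -615*48 = -29520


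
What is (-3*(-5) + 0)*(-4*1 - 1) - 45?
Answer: -120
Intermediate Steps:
(-3*(-5) + 0)*(-4*1 - 1) - 45 = (15 + 0)*(-4 - 1) - 45 = 15*(-5) - 45 = -75 - 45 = -120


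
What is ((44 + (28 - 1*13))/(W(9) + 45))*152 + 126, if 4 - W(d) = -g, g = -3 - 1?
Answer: 14638/45 ≈ 325.29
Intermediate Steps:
g = -4
W(d) = 0 (W(d) = 4 - (-1)*(-4) = 4 - 1*4 = 4 - 4 = 0)
((44 + (28 - 1*13))/(W(9) + 45))*152 + 126 = ((44 + (28 - 1*13))/(0 + 45))*152 + 126 = ((44 + (28 - 13))/45)*152 + 126 = ((44 + 15)*(1/45))*152 + 126 = (59*(1/45))*152 + 126 = (59/45)*152 + 126 = 8968/45 + 126 = 14638/45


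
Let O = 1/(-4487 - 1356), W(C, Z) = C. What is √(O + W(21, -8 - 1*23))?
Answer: √716947786/5843 ≈ 4.5826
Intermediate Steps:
O = -1/5843 (O = 1/(-5843) = -1/5843 ≈ -0.00017114)
√(O + W(21, -8 - 1*23)) = √(-1/5843 + 21) = √(122702/5843) = √716947786/5843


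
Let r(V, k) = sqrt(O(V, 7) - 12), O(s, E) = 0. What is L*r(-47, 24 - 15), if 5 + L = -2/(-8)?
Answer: -19*I*sqrt(3)/2 ≈ -16.454*I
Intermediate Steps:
r(V, k) = 2*I*sqrt(3) (r(V, k) = sqrt(0 - 12) = sqrt(-12) = 2*I*sqrt(3))
L = -19/4 (L = -5 - 2/(-8) = -5 - 2*(-1/8) = -5 + 1/4 = -19/4 ≈ -4.7500)
L*r(-47, 24 - 15) = -19*I*sqrt(3)/2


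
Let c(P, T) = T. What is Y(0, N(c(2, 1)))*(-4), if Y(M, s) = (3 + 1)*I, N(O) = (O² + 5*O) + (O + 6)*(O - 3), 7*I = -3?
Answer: 48/7 ≈ 6.8571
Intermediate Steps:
I = -3/7 (I = (⅐)*(-3) = -3/7 ≈ -0.42857)
N(O) = O² + 5*O + (-3 + O)*(6 + O) (N(O) = (O² + 5*O) + (6 + O)*(-3 + O) = (O² + 5*O) + (-3 + O)*(6 + O) = O² + 5*O + (-3 + O)*(6 + O))
Y(M, s) = -12/7 (Y(M, s) = (3 + 1)*(-3/7) = 4*(-3/7) = -12/7)
Y(0, N(c(2, 1)))*(-4) = -12/7*(-4) = 48/7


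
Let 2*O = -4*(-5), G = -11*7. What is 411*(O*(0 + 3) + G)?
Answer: -19317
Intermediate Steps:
G = -77
O = 10 (O = (-4*(-5))/2 = (1/2)*20 = 10)
411*(O*(0 + 3) + G) = 411*(10*(0 + 3) - 77) = 411*(10*3 - 77) = 411*(30 - 77) = 411*(-47) = -19317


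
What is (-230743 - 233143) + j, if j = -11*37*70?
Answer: -492376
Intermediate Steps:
j = -28490 (j = -407*70 = -28490)
(-230743 - 233143) + j = (-230743 - 233143) - 28490 = -463886 - 28490 = -492376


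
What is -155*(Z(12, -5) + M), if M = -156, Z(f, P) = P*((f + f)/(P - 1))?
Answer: 21080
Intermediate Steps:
Z(f, P) = 2*P*f/(-1 + P) (Z(f, P) = P*((2*f)/(-1 + P)) = P*(2*f/(-1 + P)) = 2*P*f/(-1 + P))
-155*(Z(12, -5) + M) = -155*(2*(-5)*12/(-1 - 5) - 156) = -155*(2*(-5)*12/(-6) - 156) = -155*(2*(-5)*12*(-⅙) - 156) = -155*(20 - 156) = -155*(-136) = 21080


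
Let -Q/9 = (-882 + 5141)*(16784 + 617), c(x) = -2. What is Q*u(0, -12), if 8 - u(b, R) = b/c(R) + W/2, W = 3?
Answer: -8670970503/2 ≈ -4.3355e+9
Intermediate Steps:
Q = -666997731 (Q = -9*(-882 + 5141)*(16784 + 617) = -38331*17401 = -9*74110859 = -666997731)
u(b, R) = 13/2 + b/2 (u(b, R) = 8 - (b/(-2) + 3/2) = 8 - (b*(-½) + 3*(½)) = 8 - (-b/2 + 3/2) = 8 - (3/2 - b/2) = 8 + (-3/2 + b/2) = 13/2 + b/2)
Q*u(0, -12) = -666997731*(13/2 + (½)*0) = -666997731*(13/2 + 0) = -666997731*13/2 = -8670970503/2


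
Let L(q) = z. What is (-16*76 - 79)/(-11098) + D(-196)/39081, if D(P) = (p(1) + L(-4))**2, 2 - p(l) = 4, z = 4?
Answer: 50654287/433720938 ≈ 0.11679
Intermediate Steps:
p(l) = -2 (p(l) = 2 - 1*4 = 2 - 4 = -2)
L(q) = 4
D(P) = 4 (D(P) = (-2 + 4)**2 = 2**2 = 4)
(-16*76 - 79)/(-11098) + D(-196)/39081 = (-16*76 - 79)/(-11098) + 4/39081 = (-1216 - 79)*(-1/11098) + 4*(1/39081) = -1295*(-1/11098) + 4/39081 = 1295/11098 + 4/39081 = 50654287/433720938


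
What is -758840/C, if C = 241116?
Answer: -189710/60279 ≈ -3.1472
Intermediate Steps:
-758840/C = -758840/241116 = -758840*1/241116 = -189710/60279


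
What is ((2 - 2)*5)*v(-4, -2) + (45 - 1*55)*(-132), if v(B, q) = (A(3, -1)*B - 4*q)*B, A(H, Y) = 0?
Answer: 1320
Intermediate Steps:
v(B, q) = -4*B*q (v(B, q) = (0*B - 4*q)*B = (0 - 4*q)*B = (-4*q)*B = -4*B*q)
((2 - 2)*5)*v(-4, -2) + (45 - 1*55)*(-132) = ((2 - 2)*5)*(-4*(-4)*(-2)) + (45 - 1*55)*(-132) = (0*5)*(-32) + (45 - 55)*(-132) = 0*(-32) - 10*(-132) = 0 + 1320 = 1320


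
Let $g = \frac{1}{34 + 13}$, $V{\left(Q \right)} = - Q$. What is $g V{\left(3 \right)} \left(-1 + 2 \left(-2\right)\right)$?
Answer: $\frac{15}{47} \approx 0.31915$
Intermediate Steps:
$g = \frac{1}{47} \approx 0.021277$
$g V{\left(3 \right)} \left(-1 + 2 \left(-2\right)\right) = \frac{\left(-1\right) 3}{47} \left(-1 + 2 \left(-2\right)\right) = \frac{1}{47} \left(-3\right) \left(-1 - 4\right) = \left(- \frac{3}{47}\right) \left(-5\right) = \frac{15}{47}$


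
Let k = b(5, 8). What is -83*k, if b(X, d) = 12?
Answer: -996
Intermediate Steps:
k = 12
-83*k = -83*12 = -996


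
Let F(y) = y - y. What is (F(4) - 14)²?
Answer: 196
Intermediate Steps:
F(y) = 0
(F(4) - 14)² = (0 - 14)² = (-14)² = 196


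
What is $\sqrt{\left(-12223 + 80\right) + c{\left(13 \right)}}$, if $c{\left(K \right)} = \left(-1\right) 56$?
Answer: $i \sqrt{12199} \approx 110.45 i$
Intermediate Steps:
$c{\left(K \right)} = -56$
$\sqrt{\left(-12223 + 80\right) + c{\left(13 \right)}} = \sqrt{\left(-12223 + 80\right) - 56} = \sqrt{-12143 - 56} = \sqrt{-12199} = i \sqrt{12199}$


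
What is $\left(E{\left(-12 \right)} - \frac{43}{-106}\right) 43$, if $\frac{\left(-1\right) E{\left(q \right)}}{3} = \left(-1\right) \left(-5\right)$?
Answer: $- \frac{66521}{106} \approx -627.56$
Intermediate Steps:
$E{\left(q \right)} = -15$ ($E{\left(q \right)} = - 3 \left(\left(-1\right) \left(-5\right)\right) = \left(-3\right) 5 = -15$)
$\left(E{\left(-12 \right)} - \frac{43}{-106}\right) 43 = \left(-15 - \frac{43}{-106}\right) 43 = \left(-15 - - \frac{43}{106}\right) 43 = \left(-15 + \frac{43}{106}\right) 43 = \left(- \frac{1547}{106}\right) 43 = - \frac{66521}{106}$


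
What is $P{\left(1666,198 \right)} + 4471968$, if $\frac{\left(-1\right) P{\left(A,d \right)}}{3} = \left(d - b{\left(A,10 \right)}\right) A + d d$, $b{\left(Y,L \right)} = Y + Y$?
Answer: $20018088$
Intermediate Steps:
$b{\left(Y,L \right)} = 2 Y$
$P{\left(A,d \right)} = - 3 d^{2} - 3 A \left(d - 2 A\right)$ ($P{\left(A,d \right)} = - 3 \left(\left(d - 2 A\right) A + d d\right) = - 3 \left(\left(d - 2 A\right) A + d^{2}\right) = - 3 \left(A \left(d - 2 A\right) + d^{2}\right) = - 3 \left(d^{2} + A \left(d - 2 A\right)\right) = - 3 d^{2} - 3 A \left(d - 2 A\right)$)
$P{\left(1666,198 \right)} + 4471968 = \left(- 3 \cdot 198^{2} + 6 \cdot 1666^{2} - 4998 \cdot 198\right) + 4471968 = \left(\left(-3\right) 39204 + 6 \cdot 2775556 - 989604\right) + 4471968 = \left(-117612 + 16653336 - 989604\right) + 4471968 = 15546120 + 4471968 = 20018088$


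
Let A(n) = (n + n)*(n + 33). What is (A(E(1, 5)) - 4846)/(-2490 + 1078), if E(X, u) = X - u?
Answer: 2539/706 ≈ 3.5963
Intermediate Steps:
A(n) = 2*n*(33 + n) (A(n) = (2*n)*(33 + n) = 2*n*(33 + n))
(A(E(1, 5)) - 4846)/(-2490 + 1078) = (2*(1 - 1*5)*(33 + (1 - 1*5)) - 4846)/(-2490 + 1078) = (2*(1 - 5)*(33 + (1 - 5)) - 4846)/(-1412) = (2*(-4)*(33 - 4) - 4846)*(-1/1412) = (2*(-4)*29 - 4846)*(-1/1412) = (-232 - 4846)*(-1/1412) = -5078*(-1/1412) = 2539/706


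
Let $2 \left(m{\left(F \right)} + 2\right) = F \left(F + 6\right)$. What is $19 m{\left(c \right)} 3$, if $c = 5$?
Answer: $\frac{2907}{2} \approx 1453.5$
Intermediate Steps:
$m{\left(F \right)} = -2 + \frac{F \left(6 + F\right)}{2}$ ($m{\left(F \right)} = -2 + \frac{F \left(F + 6\right)}{2} = -2 + \frac{F \left(6 + F\right)}{2}$)
$19 m{\left(c \right)} 3 = 19 \left(-2 + \frac{5^{2}}{2} + 3 \cdot 5\right) 3 = 19 \left(-2 + \frac{1}{2} \cdot 25 + 15\right) 3 = 19 \left(-2 + \frac{25}{2} + 15\right) 3 = 19 \cdot \frac{51}{2} \cdot 3 = \frac{969}{2} \cdot 3 = \frac{2907}{2}$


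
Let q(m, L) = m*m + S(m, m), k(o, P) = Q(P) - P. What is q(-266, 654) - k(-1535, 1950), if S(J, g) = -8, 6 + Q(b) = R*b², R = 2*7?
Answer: -53162296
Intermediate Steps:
R = 14
Q(b) = -6 + 14*b²
k(o, P) = -6 - P + 14*P² (k(o, P) = (-6 + 14*P²) - P = -6 - P + 14*P²)
q(m, L) = -8 + m² (q(m, L) = m*m - 8 = m² - 8 = -8 + m²)
q(-266, 654) - k(-1535, 1950) = (-8 + (-266)²) - (-6 - 1*1950 + 14*1950²) = (-8 + 70756) - (-6 - 1950 + 14*3802500) = 70748 - (-6 - 1950 + 53235000) = 70748 - 1*53233044 = 70748 - 53233044 = -53162296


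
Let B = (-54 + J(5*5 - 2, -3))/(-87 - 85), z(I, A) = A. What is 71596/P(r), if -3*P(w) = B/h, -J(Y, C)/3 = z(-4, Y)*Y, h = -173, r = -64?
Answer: 2130410576/547 ≈ 3.8947e+6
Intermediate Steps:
J(Y, C) = -3*Y**2 (J(Y, C) = -3*Y*Y = -3*Y**2)
B = 1641/172 (B = (-54 - 3*(5*5 - 2)**2)/(-87 - 85) = (-54 - 3*(25 - 2)**2)/(-172) = (-54 - 3*23**2)*(-1/172) = (-54 - 3*529)*(-1/172) = (-54 - 1587)*(-1/172) = -1641*(-1/172) = 1641/172 ≈ 9.5407)
P(w) = 547/29756 (P(w) = -547/(172*(-173)) = -547*(-1)/(172*173) = -1/3*(-1641/29756) = 547/29756)
71596/P(r) = 71596/(547/29756) = 71596*(29756/547) = 2130410576/547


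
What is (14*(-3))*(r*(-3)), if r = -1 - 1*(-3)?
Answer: 252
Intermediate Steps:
r = 2 (r = -1 + 3 = 2)
(14*(-3))*(r*(-3)) = (14*(-3))*(2*(-3)) = -42*(-6) = 252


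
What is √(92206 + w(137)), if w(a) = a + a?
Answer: 136*√5 ≈ 304.11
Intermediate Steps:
w(a) = 2*a
√(92206 + w(137)) = √(92206 + 2*137) = √(92206 + 274) = √92480 = 136*√5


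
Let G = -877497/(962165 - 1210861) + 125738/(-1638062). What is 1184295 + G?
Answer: 241229436087365503/203689733576 ≈ 1.1843e+6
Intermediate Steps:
G = 703061976583/203689733576 (G = -877497/(-248696) + 125738*(-1/1638062) = -877497*(-1/248696) - 62869/819031 = 877497/248696 - 62869/819031 = 703061976583/203689733576 ≈ 3.4516)
1184295 + G = 1184295 + 703061976583/203689733576 = 241229436087365503/203689733576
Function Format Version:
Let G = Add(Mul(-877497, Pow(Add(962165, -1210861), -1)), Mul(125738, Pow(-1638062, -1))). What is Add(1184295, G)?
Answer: Rational(241229436087365503, 203689733576) ≈ 1.1843e+6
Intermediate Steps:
G = Rational(703061976583, 203689733576) (G = Add(Mul(-877497, Pow(-248696, -1)), Mul(125738, Rational(-1, 1638062))) = Add(Mul(-877497, Rational(-1, 248696)), Rational(-62869, 819031)) = Add(Rational(877497, 248696), Rational(-62869, 819031)) = Rational(703061976583, 203689733576) ≈ 3.4516)
Add(1184295, G) = Add(1184295, Rational(703061976583, 203689733576)) = Rational(241229436087365503, 203689733576)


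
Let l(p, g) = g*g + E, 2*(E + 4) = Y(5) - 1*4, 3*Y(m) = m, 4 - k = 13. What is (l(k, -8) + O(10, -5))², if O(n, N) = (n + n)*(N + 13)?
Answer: 1723969/36 ≈ 47888.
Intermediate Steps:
k = -9 (k = 4 - 1*13 = 4 - 13 = -9)
Y(m) = m/3
E = -31/6 (E = -4 + ((⅓)*5 - 1*4)/2 = -4 + (5/3 - 4)/2 = -4 + (½)*(-7/3) = -4 - 7/6 = -31/6 ≈ -5.1667)
O(n, N) = 2*n*(13 + N) (O(n, N) = (2*n)*(13 + N) = 2*n*(13 + N))
l(p, g) = -31/6 + g² (l(p, g) = g*g - 31/6 = g² - 31/6 = -31/6 + g²)
(l(k, -8) + O(10, -5))² = ((-31/6 + (-8)²) + 2*10*(13 - 5))² = ((-31/6 + 64) + 2*10*8)² = (353/6 + 160)² = (1313/6)² = 1723969/36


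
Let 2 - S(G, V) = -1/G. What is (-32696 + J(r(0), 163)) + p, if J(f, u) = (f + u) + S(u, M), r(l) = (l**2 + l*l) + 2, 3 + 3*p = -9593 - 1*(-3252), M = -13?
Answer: -16940750/489 ≈ -34644.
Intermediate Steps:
S(G, V) = 2 + 1/G (S(G, V) = 2 - (-1)/G = 2 + 1/G)
p = -6344/3 (p = -1 + (-9593 - 1*(-3252))/3 = -1 + (-9593 + 3252)/3 = -1 + (1/3)*(-6341) = -1 - 6341/3 = -6344/3 ≈ -2114.7)
r(l) = 2 + 2*l**2 (r(l) = (l**2 + l**2) + 2 = 2*l**2 + 2 = 2 + 2*l**2)
J(f, u) = 2 + f + u + 1/u (J(f, u) = (f + u) + (2 + 1/u) = 2 + f + u + 1/u)
(-32696 + J(r(0), 163)) + p = (-32696 + (2 + (2 + 2*0**2) + 163 + 1/163)) - 6344/3 = (-32696 + (2 + (2 + 2*0) + 163 + 1/163)) - 6344/3 = (-32696 + (2 + (2 + 0) + 163 + 1/163)) - 6344/3 = (-32696 + (2 + 2 + 163 + 1/163)) - 6344/3 = (-32696 + 27222/163) - 6344/3 = -5302226/163 - 6344/3 = -16940750/489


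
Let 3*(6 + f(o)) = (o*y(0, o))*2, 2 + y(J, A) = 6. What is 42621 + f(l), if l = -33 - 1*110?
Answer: 126701/3 ≈ 42234.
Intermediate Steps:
l = -143 (l = -33 - 110 = -143)
y(J, A) = 4 (y(J, A) = -2 + 6 = 4)
f(o) = -6 + 8*o/3 (f(o) = -6 + ((o*4)*2)/3 = -6 + ((4*o)*2)/3 = -6 + (8*o)/3 = -6 + 8*o/3)
42621 + f(l) = 42621 + (-6 + (8/3)*(-143)) = 42621 + (-6 - 1144/3) = 42621 - 1162/3 = 126701/3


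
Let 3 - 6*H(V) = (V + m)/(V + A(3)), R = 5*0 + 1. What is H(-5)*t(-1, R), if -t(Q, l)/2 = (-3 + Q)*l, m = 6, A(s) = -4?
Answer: 112/27 ≈ 4.1481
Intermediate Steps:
R = 1 (R = 0 + 1 = 1)
t(Q, l) = -2*l*(-3 + Q) (t(Q, l) = -2*(-3 + Q)*l = -2*l*(-3 + Q))
H(V) = ½ - (6 + V)/(6*(-4 + V)) (H(V) = ½ - (V + 6)/(6*(V - 4)) = ½ - (6 + V)/(6*(-4 + V)))
H(-5)*t(-1, R) = ((-9 - 5)/(3*(-4 - 5)))*(2*1*(3 - 1*(-1))) = ((⅓)*(-14)/(-9))*(2*1*(3 + 1)) = ((⅓)*(-⅑)*(-14))*(2*1*4) = (14/27)*8 = 112/27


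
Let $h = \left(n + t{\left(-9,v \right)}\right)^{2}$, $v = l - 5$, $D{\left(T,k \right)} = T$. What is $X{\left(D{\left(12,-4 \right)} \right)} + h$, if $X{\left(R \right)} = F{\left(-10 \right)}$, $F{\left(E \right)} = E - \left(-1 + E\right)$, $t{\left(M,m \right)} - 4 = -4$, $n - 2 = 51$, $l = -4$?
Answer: $2810$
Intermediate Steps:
$n = 53$ ($n = 2 + 51 = 53$)
$v = -9$ ($v = -4 - 5 = -9$)
$t{\left(M,m \right)} = 0$ ($t{\left(M,m \right)} = 4 - 4 = 0$)
$F{\left(E \right)} = 1$ ($F{\left(E \right)} = E - \left(-1 + E\right) = 1$)
$X{\left(R \right)} = 1$
$h = 2809$ ($h = \left(53 + 0\right)^{2} = 53^{2} = 2809$)
$X{\left(D{\left(12,-4 \right)} \right)} + h = 1 + 2809 = 2810$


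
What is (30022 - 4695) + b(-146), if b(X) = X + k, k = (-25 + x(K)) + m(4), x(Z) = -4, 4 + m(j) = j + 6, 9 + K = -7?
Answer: 25158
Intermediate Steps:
K = -16 (K = -9 - 7 = -16)
m(j) = 2 + j (m(j) = -4 + (j + 6) = -4 + (6 + j) = 2 + j)
k = -23 (k = (-25 - 4) + (2 + 4) = -29 + 6 = -23)
b(X) = -23 + X (b(X) = X - 23 = -23 + X)
(30022 - 4695) + b(-146) = (30022 - 4695) + (-23 - 146) = 25327 - 169 = 25158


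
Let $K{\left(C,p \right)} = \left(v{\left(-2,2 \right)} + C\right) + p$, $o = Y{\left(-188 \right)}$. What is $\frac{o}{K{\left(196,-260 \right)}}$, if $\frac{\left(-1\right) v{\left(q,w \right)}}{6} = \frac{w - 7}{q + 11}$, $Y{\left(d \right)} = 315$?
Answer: $- \frac{135}{26} \approx -5.1923$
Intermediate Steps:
$o = 315$
$v{\left(q,w \right)} = - \frac{6 \left(-7 + w\right)}{11 + q}$ ($v{\left(q,w \right)} = - 6 \frac{w - 7}{q + 11} = - 6 \frac{-7 + w}{11 + q} = - \frac{6 \left(-7 + w\right)}{11 + q}$)
$K{\left(C,p \right)} = \frac{10}{3} + C + p$ ($K{\left(C,p \right)} = \left(\frac{6 \left(7 - 2\right)}{11 - 2} + C\right) + p = \left(\frac{6 \left(7 - 2\right)}{9} + C\right) + p = \left(6 \cdot \frac{1}{9} \cdot 5 + C\right) + p = \left(\frac{10}{3} + C\right) + p = \frac{10}{3} + C + p$)
$\frac{o}{K{\left(196,-260 \right)}} = \frac{315}{\frac{10}{3} + 196 - 260} = \frac{315}{- \frac{182}{3}} = 315 \left(- \frac{3}{182}\right) = - \frac{135}{26}$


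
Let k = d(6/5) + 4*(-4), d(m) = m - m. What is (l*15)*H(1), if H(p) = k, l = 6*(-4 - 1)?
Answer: 7200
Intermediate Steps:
d(m) = 0
l = -30 (l = 6*(-5) = -30)
k = -16 (k = 0 + 4*(-4) = 0 - 16 = -16)
H(p) = -16
(l*15)*H(1) = -30*15*(-16) = -450*(-16) = 7200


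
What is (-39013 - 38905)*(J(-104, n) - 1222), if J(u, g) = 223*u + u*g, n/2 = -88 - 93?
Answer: -1031166812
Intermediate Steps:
n = -362 (n = 2*(-88 - 93) = 2*(-181) = -362)
J(u, g) = 223*u + g*u
(-39013 - 38905)*(J(-104, n) - 1222) = (-39013 - 38905)*(-104*(223 - 362) - 1222) = -77918*(-104*(-139) - 1222) = -77918*(14456 - 1222) = -77918*13234 = -1031166812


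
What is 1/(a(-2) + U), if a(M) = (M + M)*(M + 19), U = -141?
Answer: -1/209 ≈ -0.0047847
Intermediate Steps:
a(M) = 2*M*(19 + M) (a(M) = (2*M)*(19 + M) = 2*M*(19 + M))
1/(a(-2) + U) = 1/(2*(-2)*(19 - 2) - 141) = 1/(2*(-2)*17 - 141) = 1/(-68 - 141) = 1/(-209) = -1/209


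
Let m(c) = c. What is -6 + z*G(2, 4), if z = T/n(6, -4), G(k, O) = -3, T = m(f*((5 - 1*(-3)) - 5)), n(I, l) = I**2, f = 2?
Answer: -13/2 ≈ -6.5000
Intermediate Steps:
T = 6 (T = 2*((5 - 1*(-3)) - 5) = 2*((5 + 3) - 5) = 2*(8 - 5) = 2*3 = 6)
z = 1/6 (z = 6/(6**2) = 6/36 = 6*(1/36) = 1/6 ≈ 0.16667)
-6 + z*G(2, 4) = -6 + (1/6)*(-3) = -6 - 1/2 = -13/2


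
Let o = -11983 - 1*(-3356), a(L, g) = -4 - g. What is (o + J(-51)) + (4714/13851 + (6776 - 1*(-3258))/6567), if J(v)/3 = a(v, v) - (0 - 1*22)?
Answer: -255236398456/30319839 ≈ -8418.1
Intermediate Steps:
o = -8627 (o = -11983 + 3356 = -8627)
J(v) = 54 - 3*v (J(v) = 3*((-4 - v) - (0 - 1*22)) = 3*((-4 - v) - (0 - 22)) = 3*((-4 - v) - 1*(-22)) = 3*((-4 - v) + 22) = 3*(18 - v) = 54 - 3*v)
(o + J(-51)) + (4714/13851 + (6776 - 1*(-3258))/6567) = (-8627 + (54 - 3*(-51))) + (4714/13851 + (6776 - 1*(-3258))/6567) = (-8627 + (54 + 153)) + (4714*(1/13851) + (6776 + 3258)*(1/6567)) = (-8627 + 207) + (4714/13851 + 10034*(1/6567)) = -8420 + (4714/13851 + 10034/6567) = -8420 + 56645924/30319839 = -255236398456/30319839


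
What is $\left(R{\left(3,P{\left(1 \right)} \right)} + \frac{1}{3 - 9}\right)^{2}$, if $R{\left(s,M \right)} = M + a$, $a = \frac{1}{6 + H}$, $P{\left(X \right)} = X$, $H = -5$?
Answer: $\frac{121}{36} \approx 3.3611$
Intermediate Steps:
$a = 1$ ($a = \frac{1}{6 - 5} = 1^{-1} = 1$)
$R{\left(s,M \right)} = 1 + M$ ($R{\left(s,M \right)} = M + 1 = 1 + M$)
$\left(R{\left(3,P{\left(1 \right)} \right)} + \frac{1}{3 - 9}\right)^{2} = \left(\left(1 + 1\right) + \frac{1}{3 - 9}\right)^{2} = \left(2 + \frac{1}{-6}\right)^{2} = \left(2 - \frac{1}{6}\right)^{2} = \left(\frac{11}{6}\right)^{2} = \frac{121}{36}$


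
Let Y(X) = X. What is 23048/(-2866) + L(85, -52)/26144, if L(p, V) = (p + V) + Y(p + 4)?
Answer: -150554315/18732176 ≈ -8.0372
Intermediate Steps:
L(p, V) = 4 + V + 2*p (L(p, V) = (p + V) + (p + 4) = (V + p) + (4 + p) = 4 + V + 2*p)
23048/(-2866) + L(85, -52)/26144 = 23048/(-2866) + (4 - 52 + 2*85)/26144 = 23048*(-1/2866) + (4 - 52 + 170)*(1/26144) = -11524/1433 + 122*(1/26144) = -11524/1433 + 61/13072 = -150554315/18732176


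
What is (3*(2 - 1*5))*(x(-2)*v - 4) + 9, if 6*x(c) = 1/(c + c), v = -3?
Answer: 351/8 ≈ 43.875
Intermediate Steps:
x(c) = 1/(12*c) (x(c) = 1/(6*(c + c)) = 1/(6*((2*c))) = (1/(2*c))/6 = 1/(12*c))
(3*(2 - 1*5))*(x(-2)*v - 4) + 9 = (3*(2 - 1*5))*(((1/12)/(-2))*(-3) - 4) + 9 = (3*(2 - 5))*(((1/12)*(-½))*(-3) - 4) + 9 = (3*(-3))*(-1/24*(-3) - 4) + 9 = -9*(⅛ - 4) + 9 = -9*(-31/8) + 9 = 279/8 + 9 = 351/8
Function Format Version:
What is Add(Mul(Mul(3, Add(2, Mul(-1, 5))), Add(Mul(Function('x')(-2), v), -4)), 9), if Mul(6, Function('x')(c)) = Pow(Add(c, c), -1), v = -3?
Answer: Rational(351, 8) ≈ 43.875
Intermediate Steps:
Function('x')(c) = Mul(Rational(1, 12), Pow(c, -1)) (Function('x')(c) = Mul(Rational(1, 6), Pow(Add(c, c), -1)) = Mul(Rational(1, 6), Pow(Mul(2, c), -1)) = Mul(Rational(1, 6), Mul(Rational(1, 2), Pow(c, -1))) = Mul(Rational(1, 12), Pow(c, -1)))
Add(Mul(Mul(3, Add(2, Mul(-1, 5))), Add(Mul(Function('x')(-2), v), -4)), 9) = Add(Mul(Mul(3, Add(2, Mul(-1, 5))), Add(Mul(Mul(Rational(1, 12), Pow(-2, -1)), -3), -4)), 9) = Add(Mul(Mul(3, Add(2, -5)), Add(Mul(Mul(Rational(1, 12), Rational(-1, 2)), -3), -4)), 9) = Add(Mul(Mul(3, -3), Add(Mul(Rational(-1, 24), -3), -4)), 9) = Add(Mul(-9, Add(Rational(1, 8), -4)), 9) = Add(Mul(-9, Rational(-31, 8)), 9) = Add(Rational(279, 8), 9) = Rational(351, 8)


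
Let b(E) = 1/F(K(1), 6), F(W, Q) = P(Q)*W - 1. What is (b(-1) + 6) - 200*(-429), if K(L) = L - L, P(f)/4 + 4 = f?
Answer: 85805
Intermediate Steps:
P(f) = -16 + 4*f
K(L) = 0
F(W, Q) = -1 + W*(-16 + 4*Q) (F(W, Q) = (-16 + 4*Q)*W - 1 = W*(-16 + 4*Q) - 1 = -1 + W*(-16 + 4*Q))
b(E) = -1 (b(E) = 1/(-1 + 4*0*(-4 + 6)) = 1/(-1 + 4*0*2) = 1/(-1 + 0) = 1/(-1) = -1)
(b(-1) + 6) - 200*(-429) = (-1 + 6) - 200*(-429) = 5 + 85800 = 85805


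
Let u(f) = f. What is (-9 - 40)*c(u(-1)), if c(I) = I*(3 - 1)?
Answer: 98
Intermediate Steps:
c(I) = 2*I (c(I) = I*2 = 2*I)
(-9 - 40)*c(u(-1)) = (-9 - 40)*(2*(-1)) = -49*(-2) = 98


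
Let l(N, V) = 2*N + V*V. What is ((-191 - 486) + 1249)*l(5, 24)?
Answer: 335192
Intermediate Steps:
l(N, V) = V² + 2*N (l(N, V) = 2*N + V² = V² + 2*N)
((-191 - 486) + 1249)*l(5, 24) = ((-191 - 486) + 1249)*(24² + 2*5) = (-677 + 1249)*(576 + 10) = 572*586 = 335192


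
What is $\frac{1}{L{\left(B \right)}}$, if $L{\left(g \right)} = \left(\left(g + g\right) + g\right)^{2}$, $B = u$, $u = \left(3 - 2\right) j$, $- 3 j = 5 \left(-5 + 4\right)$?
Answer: $\frac{1}{25} \approx 0.04$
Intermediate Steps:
$j = \frac{5}{3}$ ($j = - \frac{5 \left(-5 + 4\right)}{3} = - \frac{5 \left(-1\right)}{3} = \left(- \frac{1}{3}\right) \left(-5\right) = \frac{5}{3} \approx 1.6667$)
$u = \frac{5}{3}$ ($u = \left(3 - 2\right) \frac{5}{3} = 1 \cdot \frac{5}{3} = \frac{5}{3} \approx 1.6667$)
$B = \frac{5}{3} \approx 1.6667$
$L{\left(g \right)} = 9 g^{2}$ ($L{\left(g \right)} = \left(2 g + g\right)^{2} = \left(3 g\right)^{2} = 9 g^{2}$)
$\frac{1}{L{\left(B \right)}} = \frac{1}{9 \left(\frac{5}{3}\right)^{2}} = \frac{1}{9 \cdot \frac{25}{9}} = \frac{1}{25}$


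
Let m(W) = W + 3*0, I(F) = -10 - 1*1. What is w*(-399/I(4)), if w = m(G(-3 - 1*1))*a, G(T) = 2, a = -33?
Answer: -2394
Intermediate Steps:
I(F) = -11 (I(F) = -10 - 1 = -11)
m(W) = W (m(W) = W + 0 = W)
w = -66 (w = 2*(-33) = -66)
w*(-399/I(4)) = -(-26334)/(-11) = -(-26334)*(-1)/11 = -66*399/11 = -2394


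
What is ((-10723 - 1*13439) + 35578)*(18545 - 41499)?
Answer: -262042864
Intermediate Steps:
((-10723 - 1*13439) + 35578)*(18545 - 41499) = ((-10723 - 13439) + 35578)*(-22954) = (-24162 + 35578)*(-22954) = 11416*(-22954) = -262042864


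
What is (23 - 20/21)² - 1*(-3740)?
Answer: 1863709/441 ≈ 4226.1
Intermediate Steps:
(23 - 20/21)² - 1*(-3740) = (23 - 20*1/21)² + 3740 = (23 - 20/21)² + 3740 = (463/21)² + 3740 = 214369/441 + 3740 = 1863709/441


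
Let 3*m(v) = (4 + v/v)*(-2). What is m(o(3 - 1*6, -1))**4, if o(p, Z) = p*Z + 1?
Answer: 10000/81 ≈ 123.46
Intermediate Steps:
o(p, Z) = 1 + Z*p (o(p, Z) = Z*p + 1 = 1 + Z*p)
m(v) = -10/3 (m(v) = ((4 + v/v)*(-2))/3 = ((4 + 1)*(-2))/3 = (5*(-2))/3 = (1/3)*(-10) = -10/3)
m(o(3 - 1*6, -1))**4 = (-10/3)**4 = 10000/81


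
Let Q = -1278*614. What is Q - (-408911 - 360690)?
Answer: -15091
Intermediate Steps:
Q = -784692
Q - (-408911 - 360690) = -784692 - (-408911 - 360690) = -784692 - 1*(-769601) = -784692 + 769601 = -15091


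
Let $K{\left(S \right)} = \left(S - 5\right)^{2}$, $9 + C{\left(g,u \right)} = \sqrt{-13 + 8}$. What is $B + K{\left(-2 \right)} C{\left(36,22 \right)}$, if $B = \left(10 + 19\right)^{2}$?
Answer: $400 + 49 i \sqrt{5} \approx 400.0 + 109.57 i$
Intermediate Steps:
$B = 841$ ($B = 29^{2} = 841$)
$C{\left(g,u \right)} = -9 + i \sqrt{5}$ ($C{\left(g,u \right)} = -9 + \sqrt{-13 + 8} = -9 + \sqrt{-5} = -9 + i \sqrt{5}$)
$K{\left(S \right)} = \left(-5 + S\right)^{2}$
$B + K{\left(-2 \right)} C{\left(36,22 \right)} = 841 + \left(-5 - 2\right)^{2} \left(-9 + i \sqrt{5}\right) = 841 + \left(-7\right)^{2} \left(-9 + i \sqrt{5}\right) = 841 + 49 \left(-9 + i \sqrt{5}\right) = 841 - \left(441 - 49 i \sqrt{5}\right) = 400 + 49 i \sqrt{5}$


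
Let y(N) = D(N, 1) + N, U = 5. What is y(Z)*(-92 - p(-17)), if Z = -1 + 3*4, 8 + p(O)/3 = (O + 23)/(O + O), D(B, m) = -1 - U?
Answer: -5735/17 ≈ -337.35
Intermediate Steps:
D(B, m) = -6 (D(B, m) = -1 - 1*5 = -1 - 5 = -6)
p(O) = -24 + 3*(23 + O)/(2*O) (p(O) = -24 + 3*((O + 23)/(O + O)) = -24 + 3*((23 + O)/((2*O))) = -24 + 3*((23 + O)*(1/(2*O))) = -24 + 3*((23 + O)/(2*O)) = -24 + 3*(23 + O)/(2*O))
Z = 11 (Z = -1 + 12 = 11)
y(N) = -6 + N
y(Z)*(-92 - p(-17)) = (-6 + 11)*(-92 - 3*(23 - 15*(-17))/(2*(-17))) = 5*(-92 - 3*(-1)*(23 + 255)/(2*17)) = 5*(-92 - 3*(-1)*278/(2*17)) = 5*(-92 - 1*(-417/17)) = 5*(-92 + 417/17) = 5*(-1147/17) = -5735/17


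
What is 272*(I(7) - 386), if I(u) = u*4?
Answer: -97376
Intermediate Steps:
I(u) = 4*u
272*(I(7) - 386) = 272*(4*7 - 386) = 272*(28 - 386) = 272*(-358) = -97376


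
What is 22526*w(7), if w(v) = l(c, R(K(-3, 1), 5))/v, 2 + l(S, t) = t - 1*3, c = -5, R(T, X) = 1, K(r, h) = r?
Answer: -12872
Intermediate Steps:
l(S, t) = -5 + t (l(S, t) = -2 + (t - 1*3) = -2 + (t - 3) = -2 + (-3 + t) = -5 + t)
w(v) = -4/v (w(v) = (-5 + 1)/v = -4/v)
22526*w(7) = 22526*(-4/7) = -12872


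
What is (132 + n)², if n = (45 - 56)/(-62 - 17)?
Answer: 108972721/6241 ≈ 17461.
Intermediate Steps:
n = 11/79 (n = -11/(-79) = -11*(-1/79) = 11/79 ≈ 0.13924)
(132 + n)² = (132 + 11/79)² = (10439/79)² = 108972721/6241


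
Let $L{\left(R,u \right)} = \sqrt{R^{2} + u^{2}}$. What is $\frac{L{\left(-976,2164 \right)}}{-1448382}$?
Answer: $- \frac{2 \sqrt{352217}}{724191} \approx -0.001639$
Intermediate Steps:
$\frac{L{\left(-976,2164 \right)}}{-1448382} = \frac{\sqrt{\left(-976\right)^{2} + 2164^{2}}}{-1448382} = \sqrt{952576 + 4682896} \left(- \frac{1}{1448382}\right) = \sqrt{5635472} \left(- \frac{1}{1448382}\right) = 4 \sqrt{352217} \left(- \frac{1}{1448382}\right) = - \frac{2 \sqrt{352217}}{724191}$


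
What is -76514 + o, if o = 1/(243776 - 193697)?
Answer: -3831744605/50079 ≈ -76514.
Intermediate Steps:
o = 1/50079 ≈ 1.9968e-5
-76514 + o = -76514 + 1/50079 = -3831744605/50079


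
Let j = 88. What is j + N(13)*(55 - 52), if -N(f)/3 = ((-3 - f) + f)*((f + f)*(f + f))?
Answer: 18340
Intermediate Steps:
N(f) = 36*f² (N(f) = -3*((-3 - f) + f)*(f + f)*(f + f) = -(-9)*(2*f)*(2*f) = -(-9)*4*f² = -(-36)*f² = 36*f²)
j + N(13)*(55 - 52) = 88 + (36*13²)*(55 - 52) = 88 + (36*169)*3 = 88 + 6084*3 = 88 + 18252 = 18340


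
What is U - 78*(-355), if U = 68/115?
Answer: 3184418/115 ≈ 27691.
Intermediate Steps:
U = 68/115 (U = 68*(1/115) = 68/115 ≈ 0.59130)
U - 78*(-355) = 68/115 - 78*(-355) = 68/115 + 27690 = 3184418/115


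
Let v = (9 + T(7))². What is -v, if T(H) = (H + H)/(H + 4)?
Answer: -12769/121 ≈ -105.53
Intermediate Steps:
T(H) = 2*H/(4 + H) (T(H) = (2*H)/(4 + H) = 2*H/(4 + H))
v = 12769/121 (v = (9 + 2*7/(4 + 7))² = (9 + 2*7/11)² = (9 + 2*7*(1/11))² = (9 + 14/11)² = (113/11)² = 12769/121 ≈ 105.53)
-v = -1*12769/121 = -12769/121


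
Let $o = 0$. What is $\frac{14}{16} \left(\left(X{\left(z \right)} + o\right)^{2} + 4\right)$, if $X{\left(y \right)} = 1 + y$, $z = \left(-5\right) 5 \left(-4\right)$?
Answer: $\frac{71435}{8} \approx 8929.4$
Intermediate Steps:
$z = 100$ ($z = \left(-25\right) \left(-4\right) = 100$)
$\frac{14}{16} \left(\left(X{\left(z \right)} + o\right)^{2} + 4\right) = \frac{14}{16} \left(\left(\left(1 + 100\right) + 0\right)^{2} + 4\right) = 14 \cdot \frac{1}{16} \left(\left(101 + 0\right)^{2} + 4\right) = \frac{7 \left(101^{2} + 4\right)}{8} = \frac{7 \left(10201 + 4\right)}{8} = \frac{7}{8} \cdot 10205 = \frac{71435}{8}$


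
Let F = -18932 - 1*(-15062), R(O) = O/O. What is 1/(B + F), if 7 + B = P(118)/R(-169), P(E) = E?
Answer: -1/3759 ≈ -0.00026603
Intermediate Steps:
R(O) = 1
F = -3870 (F = -18932 + 15062 = -3870)
B = 111 (B = -7 + 118/1 = -7 + 118*1 = -7 + 118 = 111)
1/(B + F) = 1/(111 - 3870) = 1/(-3759) = -1/3759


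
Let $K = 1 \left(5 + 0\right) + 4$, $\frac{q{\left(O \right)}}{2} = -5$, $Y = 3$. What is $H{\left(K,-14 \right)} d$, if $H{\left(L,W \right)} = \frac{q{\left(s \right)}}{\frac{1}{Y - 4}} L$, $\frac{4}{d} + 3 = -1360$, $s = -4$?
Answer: $- \frac{360}{1363} \approx -0.26412$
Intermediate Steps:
$d = - \frac{4}{1363}$ ($d = \frac{4}{-3 - 1360} = \frac{4}{-1363} = 4 \left(- \frac{1}{1363}\right) = - \frac{4}{1363} \approx -0.0029347$)
$q{\left(O \right)} = -10$ ($q{\left(O \right)} = 2 \left(-5\right) = -10$)
$K = 9$ ($K = 1 \cdot 5 + 4 = 5 + 4 = 9$)
$H{\left(L,W \right)} = 10 L$ ($H{\left(L,W \right)} = - \frac{10}{\frac{1}{3 - 4}} L = - \frac{10}{\frac{1}{-1}} L = - \frac{10}{-1} L = \left(-10\right) \left(-1\right) L = 10 L$)
$H{\left(K,-14 \right)} d = 10 \cdot 9 \left(- \frac{4}{1363}\right) = 90 \left(- \frac{4}{1363}\right) = - \frac{360}{1363}$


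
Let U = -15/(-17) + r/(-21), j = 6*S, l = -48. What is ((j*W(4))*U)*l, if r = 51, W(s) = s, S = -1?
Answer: -211968/119 ≈ -1781.2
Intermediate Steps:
j = -6 (j = 6*(-1) = -6)
U = -184/119 (U = -15/(-17) + 51/(-21) = -15*(-1/17) + 51*(-1/21) = 15/17 - 17/7 = -184/119 ≈ -1.5462)
((j*W(4))*U)*l = (-6*4*(-184/119))*(-48) = -24*(-184/119)*(-48) = (4416/119)*(-48) = -211968/119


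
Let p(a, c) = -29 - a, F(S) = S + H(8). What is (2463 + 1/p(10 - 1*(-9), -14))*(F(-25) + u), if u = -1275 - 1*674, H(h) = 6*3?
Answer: -19270349/4 ≈ -4.8176e+6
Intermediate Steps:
H(h) = 18
F(S) = 18 + S (F(S) = S + 18 = 18 + S)
u = -1949 (u = -1275 - 674 = -1949)
(2463 + 1/p(10 - 1*(-9), -14))*(F(-25) + u) = (2463 + 1/(-29 - (10 - 1*(-9))))*((18 - 25) - 1949) = (2463 + 1/(-29 - (10 + 9)))*(-7 - 1949) = (2463 + 1/(-29 - 1*19))*(-1956) = (2463 + 1/(-29 - 19))*(-1956) = (2463 + 1/(-48))*(-1956) = (2463 - 1/48)*(-1956) = (118223/48)*(-1956) = -19270349/4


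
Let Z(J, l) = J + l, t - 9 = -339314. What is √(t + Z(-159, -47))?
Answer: I*√339511 ≈ 582.68*I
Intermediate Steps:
t = -339305 (t = 9 - 339314 = -339305)
√(t + Z(-159, -47)) = √(-339305 + (-159 - 47)) = √(-339305 - 206) = √(-339511) = I*√339511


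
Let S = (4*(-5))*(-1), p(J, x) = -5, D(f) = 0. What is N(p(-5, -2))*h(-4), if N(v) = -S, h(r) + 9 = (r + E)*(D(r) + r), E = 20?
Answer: 1460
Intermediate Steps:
h(r) = -9 + r*(20 + r) (h(r) = -9 + (r + 20)*(0 + r) = -9 + (20 + r)*r = -9 + r*(20 + r))
S = 20 (S = -20*(-1) = 20)
N(v) = -20 (N(v) = -1*20 = -20)
N(p(-5, -2))*h(-4) = -20*(-9 + (-4)**2 + 20*(-4)) = -20*(-9 + 16 - 80) = -20*(-73) = 1460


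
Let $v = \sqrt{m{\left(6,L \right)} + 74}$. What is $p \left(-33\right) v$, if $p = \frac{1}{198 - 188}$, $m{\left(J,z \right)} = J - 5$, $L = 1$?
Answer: $- \frac{33 \sqrt{3}}{2} \approx -28.579$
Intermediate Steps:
$m{\left(J,z \right)} = -5 + J$ ($m{\left(J,z \right)} = J - 5 = -5 + J$)
$p = \frac{1}{10} \approx 0.1$
$v = 5 \sqrt{3}$ ($v = \sqrt{\left(-5 + 6\right) + 74} = \sqrt{1 + 74} = \sqrt{75} = 5 \sqrt{3} \approx 8.6602$)
$p \left(-33\right) v = \frac{1}{10} \left(-33\right) 5 \sqrt{3} = - \frac{33 \cdot 5 \sqrt{3}}{10} = - \frac{33 \sqrt{3}}{2}$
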